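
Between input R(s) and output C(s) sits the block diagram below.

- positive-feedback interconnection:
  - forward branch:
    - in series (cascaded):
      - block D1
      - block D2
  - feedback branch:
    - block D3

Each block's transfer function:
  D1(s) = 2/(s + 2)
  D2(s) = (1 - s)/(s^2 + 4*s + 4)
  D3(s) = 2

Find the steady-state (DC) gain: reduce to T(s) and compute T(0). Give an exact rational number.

1. combine D1, D2 in series -> (2 - 2*s)/(s^3 + 6*s^2 + 12*s + 8)
2. feedback reduction of (D1*D2), D3 -> (2 - 2*s)/(s^3 + 6*s^2 + 16*s + 4)
Step 2 gives the overall T(s). Then T(0) = 2/4 = 1/2.

Answer: 1/2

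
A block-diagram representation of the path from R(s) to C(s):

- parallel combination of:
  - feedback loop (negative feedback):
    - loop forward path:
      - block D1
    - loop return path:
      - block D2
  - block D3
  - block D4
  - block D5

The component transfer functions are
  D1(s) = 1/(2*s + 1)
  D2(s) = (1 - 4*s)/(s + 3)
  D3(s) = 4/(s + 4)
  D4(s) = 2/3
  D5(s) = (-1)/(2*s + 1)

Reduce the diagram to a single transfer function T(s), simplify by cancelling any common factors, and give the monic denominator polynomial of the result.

Step 1. collapse the loop (D1 forward, D2 return) -> (s + 3)/(2*s^2 + 3*s + 4)
Step 2. reduce the parallel group [D1/(1+D1*D2)], D3, D4, D5 -> (8*s^4 + 96*s^3 + 194*s^2 + 273*s + 68)/(12*s^4 + 72*s^3 + 129*s^2 + 144*s + 48)
That last expression is T(s), already simplified. Scaling its denominator by 1/12 (the reciprocal of the leading coefficient) yields the monic denominator.

Therefore the answer is s^4 + 6*s^3 + 43*s^2/4 + 12*s + 4.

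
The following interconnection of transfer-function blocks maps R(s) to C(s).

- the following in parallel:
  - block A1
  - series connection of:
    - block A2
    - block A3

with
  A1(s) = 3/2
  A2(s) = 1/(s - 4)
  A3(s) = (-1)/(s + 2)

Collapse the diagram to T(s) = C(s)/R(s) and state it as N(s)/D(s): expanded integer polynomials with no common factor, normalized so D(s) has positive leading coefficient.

(1) series reduction of A2, A3 -> (-1)/(s^2 - 2*s - 8)
(2) sum the parallel branches A1, (A2*A3) - this is the overall T(s), already in the required normalized form

Final answer: (3*s^2 - 6*s - 26)/(2*s^2 - 4*s - 16)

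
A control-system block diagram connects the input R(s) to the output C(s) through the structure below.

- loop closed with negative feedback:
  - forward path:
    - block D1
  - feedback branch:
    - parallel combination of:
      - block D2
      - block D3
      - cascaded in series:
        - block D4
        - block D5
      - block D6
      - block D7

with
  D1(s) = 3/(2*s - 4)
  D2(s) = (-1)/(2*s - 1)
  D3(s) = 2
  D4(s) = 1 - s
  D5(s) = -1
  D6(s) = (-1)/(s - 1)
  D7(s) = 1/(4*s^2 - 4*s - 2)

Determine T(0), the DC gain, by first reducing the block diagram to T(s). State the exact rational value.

First reduce the diagram to T(s).

Step 1 - series reduction of D4, D5 gives s - 1
Step 2 - reduce the parallel group D2, D3, (D4*D5), D6, D7 gives (8*s^5 - 12*s^4 - 20*s^3 + 36*s^2 - 5*s - 5)/(8*s^4 - 20*s^3 + 12*s^2 + 2*s - 2)
Step 3 - close the feedback loop around D1, (D2+D3+(D4*D5)+D6+D7) gives (24*s^4 - 60*s^3 + 36*s^2 + 6*s - 6)/(40*s^5 - 108*s^4 + 44*s^3 + 64*s^2 - 27*s - 7)
Evaluating the step-3 result (the overall T(s)) at s = 0 gives T(0) = -6/(-7) = 6/7.

Answer: 6/7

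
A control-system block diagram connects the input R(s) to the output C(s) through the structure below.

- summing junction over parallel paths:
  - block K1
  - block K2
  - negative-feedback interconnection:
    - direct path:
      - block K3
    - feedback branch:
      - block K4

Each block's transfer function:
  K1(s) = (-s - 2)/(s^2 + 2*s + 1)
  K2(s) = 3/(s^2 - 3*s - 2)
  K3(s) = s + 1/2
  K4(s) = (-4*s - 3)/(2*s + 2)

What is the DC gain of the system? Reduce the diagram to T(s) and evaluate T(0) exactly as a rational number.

Step 1. apply the feedback formula to K3, K4; result (-4*s^2 - 6*s - 2)/(8*s^2 + 6*s - 1)
Step 2. combine K1, K2, [K3/(1+K3*K4)] in parallel; result (-4*s^6 - 10*s^5 + 58*s^4 + 209*s^3 + 200*s^2 + 54*s - 3)/(8*s^6 - 2*s^5 - 63*s^4 - 97*s^3 - 51*s^2 - 5*s + 2)
DC gain: substitute s = 0 into T(s) from step 2: T(0) = -3/2.

Answer: -3/2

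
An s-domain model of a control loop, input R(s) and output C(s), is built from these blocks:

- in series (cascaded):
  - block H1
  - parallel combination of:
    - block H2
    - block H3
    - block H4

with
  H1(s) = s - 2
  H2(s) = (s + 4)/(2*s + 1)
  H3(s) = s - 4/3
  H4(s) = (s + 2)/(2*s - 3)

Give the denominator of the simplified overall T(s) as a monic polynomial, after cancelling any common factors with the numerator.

Reducing step by step:

Step 1. parallel reduction of H2, H3, H4; result (12*s^3 - 16*s^2 + 37*s - 18)/(12*s^2 - 12*s - 9)
Step 2. cascade H1, (H2+H3+H4); result (12*s^4 - 40*s^3 + 69*s^2 - 92*s + 36)/(12*s^2 - 12*s - 9)
The result of step 2 is T(s) in lowest terms. Its denominator has leading coefficient 12; dividing the denominator through by 12 makes it monic.

Answer: s^2 - s - 3/4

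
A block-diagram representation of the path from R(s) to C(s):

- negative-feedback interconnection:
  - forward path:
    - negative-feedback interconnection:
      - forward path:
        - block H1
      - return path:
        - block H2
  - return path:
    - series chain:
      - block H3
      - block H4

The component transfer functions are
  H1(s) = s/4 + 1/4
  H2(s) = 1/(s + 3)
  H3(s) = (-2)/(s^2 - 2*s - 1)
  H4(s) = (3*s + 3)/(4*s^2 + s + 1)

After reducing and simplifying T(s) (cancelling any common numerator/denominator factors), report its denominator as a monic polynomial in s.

Step 1: apply the feedback formula to H1, H2; result (s^2 + 4*s + 3)/(5*s + 13)
Step 2: combine H3, H4 in series; result (-6*s - 6)/(4*s^4 - 7*s^3 - 5*s^2 - 3*s - 1)
Step 3: reduce the feedback loop with forward [H1/(1+H1*H2)] and return (H3*H4); result (4*s^6 + 9*s^5 - 21*s^4 - 44*s^3 - 28*s^2 - 13*s - 3)/(20*s^5 + 17*s^4 - 122*s^3 - 110*s^2 - 86*s - 31)
T(s) is the step-3 result (common factors already cancelled). Leading coefficient of the denominator: 20. Divide through by 20 for the monic polynomial.

Therefore the answer is s^5 + 17*s^4/20 - 61*s^3/10 - 11*s^2/2 - 43*s/10 - 31/20.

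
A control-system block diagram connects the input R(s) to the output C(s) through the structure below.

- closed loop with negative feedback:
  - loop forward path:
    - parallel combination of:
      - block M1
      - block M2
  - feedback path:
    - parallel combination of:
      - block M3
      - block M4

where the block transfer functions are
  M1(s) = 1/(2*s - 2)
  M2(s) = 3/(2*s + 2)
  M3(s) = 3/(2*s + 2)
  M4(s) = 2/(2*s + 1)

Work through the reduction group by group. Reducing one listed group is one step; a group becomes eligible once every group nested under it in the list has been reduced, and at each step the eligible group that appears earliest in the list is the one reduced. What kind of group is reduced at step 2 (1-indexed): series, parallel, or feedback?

Answer: parallel

Working:
Step 1 - reduce the parallel group M1, M2
Step 2 - add M3, M4 (parallel)
Step 3 - collapse the loop ((M1+M2) forward, (M3+M4) return)
At step 2 the group reduced is parallel.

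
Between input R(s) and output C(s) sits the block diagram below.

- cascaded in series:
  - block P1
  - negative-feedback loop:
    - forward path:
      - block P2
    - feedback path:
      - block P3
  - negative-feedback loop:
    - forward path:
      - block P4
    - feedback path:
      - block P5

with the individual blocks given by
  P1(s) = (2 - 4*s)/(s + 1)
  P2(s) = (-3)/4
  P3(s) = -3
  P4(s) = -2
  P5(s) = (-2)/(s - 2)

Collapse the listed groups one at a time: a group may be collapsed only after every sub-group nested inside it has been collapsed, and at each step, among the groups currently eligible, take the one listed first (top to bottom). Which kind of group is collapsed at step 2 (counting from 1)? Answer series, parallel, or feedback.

1. reduce the feedback loop with forward P2 and return P3
2. apply the feedback formula to P4, P5
3. multiply P1, [P2/(1+P2*P3)], [P4/(1+P4*P5)] (series)
At step 2 the group reduced is feedback.

Therefore the answer is feedback.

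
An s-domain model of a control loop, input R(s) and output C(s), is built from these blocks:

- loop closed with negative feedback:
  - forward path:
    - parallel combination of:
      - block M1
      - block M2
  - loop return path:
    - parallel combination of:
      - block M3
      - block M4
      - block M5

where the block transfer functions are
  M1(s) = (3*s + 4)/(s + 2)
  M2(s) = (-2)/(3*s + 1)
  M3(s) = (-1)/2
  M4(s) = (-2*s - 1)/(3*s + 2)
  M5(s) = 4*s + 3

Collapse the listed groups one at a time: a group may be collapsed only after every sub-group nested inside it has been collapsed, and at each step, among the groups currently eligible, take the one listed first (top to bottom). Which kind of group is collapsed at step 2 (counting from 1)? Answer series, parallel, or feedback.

The answer is parallel.

Reasoning:
1. sum the parallel branches M1, M2
2. parallel reduction of M3, M4, M5
3. apply the feedback formula to (M1+M2), (M3+M4+M5)
The group at step 2 is a parallel group.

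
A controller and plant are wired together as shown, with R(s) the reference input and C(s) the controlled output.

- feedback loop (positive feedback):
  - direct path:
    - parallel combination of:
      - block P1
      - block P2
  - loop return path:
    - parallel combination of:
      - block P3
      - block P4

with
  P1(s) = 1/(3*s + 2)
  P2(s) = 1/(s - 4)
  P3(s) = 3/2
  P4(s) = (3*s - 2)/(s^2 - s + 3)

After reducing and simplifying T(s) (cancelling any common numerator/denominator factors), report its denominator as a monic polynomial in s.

[1] parallel reduction of P1, P2: (4*s - 2)/(3*s^2 - 10*s - 8)
[2] combine P3, P4 in parallel: (3*s^2 + 3*s + 5)/(2*s^2 - 2*s + 6)
[3] feedback reduction of (P1+P2), (P3+P4): (4*s^3 - 6*s^2 + 14*s - 6)/(3*s^4 - 19*s^3 + 8*s^2 - 29*s - 19)
T(s) is the step-3 result (common factors already cancelled). Leading coefficient of the denominator: 3. Divide through by 3 for the monic polynomial.

Final answer: s^4 - 19*s^3/3 + 8*s^2/3 - 29*s/3 - 19/3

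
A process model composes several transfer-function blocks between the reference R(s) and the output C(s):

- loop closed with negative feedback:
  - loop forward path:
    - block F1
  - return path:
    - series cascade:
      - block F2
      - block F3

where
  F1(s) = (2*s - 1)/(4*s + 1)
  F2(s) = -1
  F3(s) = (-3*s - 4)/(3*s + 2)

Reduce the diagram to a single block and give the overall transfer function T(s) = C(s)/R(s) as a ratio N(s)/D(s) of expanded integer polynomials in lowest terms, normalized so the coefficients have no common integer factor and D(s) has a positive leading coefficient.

Step 1. cascade F2, F3, giving (3*s + 4)/(3*s + 2)
Step 2. apply the feedback formula to F1, (F2*F3): this yields T(s), and no further normalization is needed

Answer: (6*s^2 + s - 2)/(18*s^2 + 16*s - 2)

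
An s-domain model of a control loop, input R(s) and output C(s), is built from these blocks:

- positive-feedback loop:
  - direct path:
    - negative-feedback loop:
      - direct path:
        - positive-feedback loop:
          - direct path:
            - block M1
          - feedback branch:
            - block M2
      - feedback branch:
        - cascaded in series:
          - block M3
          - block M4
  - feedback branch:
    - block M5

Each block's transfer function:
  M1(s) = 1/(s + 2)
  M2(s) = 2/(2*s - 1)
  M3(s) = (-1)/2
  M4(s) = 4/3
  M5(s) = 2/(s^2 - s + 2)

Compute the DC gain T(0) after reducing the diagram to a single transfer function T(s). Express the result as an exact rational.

[1] apply the feedback formula to M1, M2; result (2*s - 1)/(2*s^2 + 3*s - 4)
[2] cascade M3, M4; result (-2)/3
[3] collapse the loop ([M1/(1-M1*M2)] forward, (M3*M4) return); result (6*s - 3)/(6*s^2 + 5*s - 10)
[4] apply the feedback formula to [[M1/(1-M1*M2)]/(1+[M1/(1-M1*M2)]*(M3*M4))], M5; result (6*s^3 - 9*s^2 + 15*s - 6)/(6*s^4 - s^3 - 3*s^2 + 8*s - 14)
Step 4 gives the overall T(s). Then T(0) = -6/(-14) = 3/7.

Therefore the answer is 3/7.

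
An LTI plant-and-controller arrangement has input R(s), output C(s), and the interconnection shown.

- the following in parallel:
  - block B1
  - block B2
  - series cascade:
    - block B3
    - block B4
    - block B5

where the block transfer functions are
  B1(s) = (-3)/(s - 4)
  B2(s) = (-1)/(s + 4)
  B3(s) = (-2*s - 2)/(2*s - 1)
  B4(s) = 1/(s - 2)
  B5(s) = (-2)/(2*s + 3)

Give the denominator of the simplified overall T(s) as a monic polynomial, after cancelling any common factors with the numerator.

Reducing step by step:

Step 1 - combine B3, B4, B5 in series = (4*s + 4)/(4*s^3 - 4*s^2 - 11*s + 6)
Step 2 - add B1, B2, (B3*B4*B5) (parallel) = (-16*s^4 - 12*s^3 + 80*s^2 - 112)/(4*s^5 - 4*s^4 - 75*s^3 + 70*s^2 + 176*s - 96)
No further cancellation is possible in the step-2 result, so that is T(s). Its denominator becomes monic after dividing by the leading coefficient 4.

Answer: s^5 - s^4 - 75*s^3/4 + 35*s^2/2 + 44*s - 24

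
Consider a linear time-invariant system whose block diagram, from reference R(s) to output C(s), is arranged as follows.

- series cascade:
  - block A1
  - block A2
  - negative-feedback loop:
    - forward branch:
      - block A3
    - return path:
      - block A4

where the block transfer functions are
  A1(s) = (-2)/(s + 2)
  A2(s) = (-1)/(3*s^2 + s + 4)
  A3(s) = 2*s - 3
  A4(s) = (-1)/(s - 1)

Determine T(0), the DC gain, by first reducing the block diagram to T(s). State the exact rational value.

Reducing step by step:

Step 1 - reduce the feedback loop with forward A3 and return A4 gives (-2*s^2 + 5*s - 3)/(s - 2)
Step 2 - reduce the series chain A1, A2, [A3/(1+A3*A4)] gives (-4*s^2 + 10*s - 6)/(3*s^4 + s^3 - 8*s^2 - 4*s - 16)
Step 2 gives the overall T(s). Then T(0) = -6/(-16) = 3/8.

Answer: 3/8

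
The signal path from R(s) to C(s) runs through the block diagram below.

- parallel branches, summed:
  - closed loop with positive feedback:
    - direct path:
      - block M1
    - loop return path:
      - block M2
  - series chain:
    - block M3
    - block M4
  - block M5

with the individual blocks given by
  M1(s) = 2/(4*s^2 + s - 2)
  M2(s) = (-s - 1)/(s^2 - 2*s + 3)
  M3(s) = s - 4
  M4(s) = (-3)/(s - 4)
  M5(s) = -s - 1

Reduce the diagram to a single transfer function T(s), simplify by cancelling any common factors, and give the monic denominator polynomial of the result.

Answer: s^4 - 7*s^3/4 + 2*s^2 + 9*s/4 - 1

Working:
Step 1 - feedback reduction of M1, M2 gives (2*s^2 - 4*s + 6)/(4*s^4 - 7*s^3 + 8*s^2 + 9*s - 4)
Step 2 - reduce the series chain M3, M4 gives -3
Step 3 - reduce the parallel group [M1/(1-M1*M2)], (M3*M4), M5 gives (-4*s^5 - 9*s^4 + 20*s^3 - 39*s^2 - 36*s + 22)/(4*s^4 - 7*s^3 + 8*s^2 + 9*s - 4)
T(s) is the step-3 result (common factors already cancelled). Leading coefficient of the denominator: 4. Divide through by 4 for the monic polynomial.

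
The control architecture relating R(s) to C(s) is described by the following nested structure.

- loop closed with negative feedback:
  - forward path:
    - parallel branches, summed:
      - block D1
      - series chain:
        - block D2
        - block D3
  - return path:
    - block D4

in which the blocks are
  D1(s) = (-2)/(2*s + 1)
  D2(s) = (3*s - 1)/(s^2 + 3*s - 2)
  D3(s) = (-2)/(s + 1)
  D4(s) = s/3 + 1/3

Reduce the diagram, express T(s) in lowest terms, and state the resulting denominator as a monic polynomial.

Step 1 - cascade D2, D3 gives (2 - 6*s)/(s^3 + 4*s^2 + s - 2)
Step 2 - reduce the parallel group D1, (D2*D3) gives (-2*s^3 - 20*s^2 - 4*s + 6)/(2*s^4 + 9*s^3 + 6*s^2 - 3*s - 2)
Step 3 - collapse the loop ((D1+(D2*D3)) forward, D4 return) gives (-6*s^3 - 60*s^2 - 12*s + 18)/(4*s^4 + 5*s^3 - 6*s^2 - 7*s)
That last expression is T(s), already simplified. Scaling its denominator by 1/4 (the reciprocal of the leading coefficient) yields the monic denominator.

Therefore the answer is s^4 + 5*s^3/4 - 3*s^2/2 - 7*s/4.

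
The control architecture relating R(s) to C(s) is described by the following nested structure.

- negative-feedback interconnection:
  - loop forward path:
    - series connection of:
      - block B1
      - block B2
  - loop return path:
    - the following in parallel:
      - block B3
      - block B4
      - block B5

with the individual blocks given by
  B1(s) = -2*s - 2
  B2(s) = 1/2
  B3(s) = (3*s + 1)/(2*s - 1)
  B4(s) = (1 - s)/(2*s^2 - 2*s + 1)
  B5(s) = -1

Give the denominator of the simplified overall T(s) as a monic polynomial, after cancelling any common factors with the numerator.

Step 1: series reduction of B1, B2 = -s - 1
Step 2: combine B3, B4, B5 in parallel = (2*s^3 + 1)/(4*s^3 - 6*s^2 + 4*s - 1)
Step 3: feedback reduction of (B1*B2), (B3+B4+B5) = (4*s^4 - 2*s^3 - 2*s^2 + 3*s - 1)/(2*s^4 - 2*s^3 + 6*s^2 - 3*s + 2)
That last expression is T(s), already simplified. Scaling its denominator by 1/2 (the reciprocal of the leading coefficient) yields the monic denominator.

Final answer: s^4 - s^3 + 3*s^2 - 3*s/2 + 1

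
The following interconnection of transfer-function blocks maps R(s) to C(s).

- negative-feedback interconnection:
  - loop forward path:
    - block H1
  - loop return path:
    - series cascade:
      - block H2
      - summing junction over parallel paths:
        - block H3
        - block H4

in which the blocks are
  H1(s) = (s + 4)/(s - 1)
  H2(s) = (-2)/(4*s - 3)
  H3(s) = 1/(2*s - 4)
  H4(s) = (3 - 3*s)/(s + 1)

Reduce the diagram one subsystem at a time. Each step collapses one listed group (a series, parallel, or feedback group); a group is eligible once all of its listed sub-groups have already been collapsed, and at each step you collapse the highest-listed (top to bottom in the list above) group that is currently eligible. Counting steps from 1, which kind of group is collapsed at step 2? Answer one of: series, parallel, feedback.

Answer: series

Working:
Step 1 - sum the parallel branches H3, H4
Step 2 - multiply H2, (H3+H4) (series)
Step 3 - reduce the feedback loop with forward H1 and return (H2*(H3+H4))
Step 2: series.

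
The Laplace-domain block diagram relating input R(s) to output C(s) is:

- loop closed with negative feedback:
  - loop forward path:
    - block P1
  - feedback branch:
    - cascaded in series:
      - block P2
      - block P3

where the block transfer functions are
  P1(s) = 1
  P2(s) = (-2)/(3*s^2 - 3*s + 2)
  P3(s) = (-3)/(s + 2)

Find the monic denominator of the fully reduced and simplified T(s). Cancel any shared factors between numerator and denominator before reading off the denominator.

Step 1. combine P2, P3 in series: 6/(3*s^3 + 3*s^2 - 4*s + 4)
Step 2. feedback reduction of P1, (P2*P3): (3*s^3 + 3*s^2 - 4*s + 4)/(3*s^3 + 3*s^2 - 4*s + 10)
No further cancellation is possible in the step-2 result, so that is T(s). Its denominator becomes monic after dividing by the leading coefficient 3.

Hence the answer: s^3 + s^2 - 4*s/3 + 10/3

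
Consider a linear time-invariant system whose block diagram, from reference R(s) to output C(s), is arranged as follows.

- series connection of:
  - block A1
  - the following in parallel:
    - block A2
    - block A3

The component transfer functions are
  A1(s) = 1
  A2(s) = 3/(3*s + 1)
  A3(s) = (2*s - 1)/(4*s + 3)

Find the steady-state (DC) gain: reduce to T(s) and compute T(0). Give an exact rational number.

Reducing step by step:

[1] combine A2, A3 in parallel = (6*s^2 + 11*s + 8)/(12*s^2 + 13*s + 3)
[2] multiply A1, (A2+A3) (series) = (6*s^2 + 11*s + 8)/(12*s^2 + 13*s + 3)
DC gain: substitute s = 0 into T(s) from step 2: T(0) = 8/3.

Answer: 8/3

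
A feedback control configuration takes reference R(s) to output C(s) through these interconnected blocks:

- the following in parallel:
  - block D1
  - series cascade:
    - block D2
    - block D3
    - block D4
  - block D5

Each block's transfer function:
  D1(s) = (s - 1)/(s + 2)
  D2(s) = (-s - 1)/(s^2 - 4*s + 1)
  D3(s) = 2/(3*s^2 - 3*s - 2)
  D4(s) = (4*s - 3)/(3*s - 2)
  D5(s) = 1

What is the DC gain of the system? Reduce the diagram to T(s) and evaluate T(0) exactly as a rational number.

Reducing step by step:

1. multiply D2, D3, D4 (series), giving (-8*s^2 - 2*s + 6)/(9*s^5 - 51*s^4 + 69*s^3 - 11*s^2 - 16*s + 4)
2. sum the parallel branches D1, (D2*D3*D4), D5, giving (18*s^6 - 93*s^5 + 87*s^4 + 39*s^3 - 61*s^2 - 6*s + 16)/(9*s^6 - 33*s^5 - 33*s^4 + 127*s^3 - 38*s^2 - 28*s + 8)
Step 2 gives the overall T(s). Then T(0) = 16/8 = 2.

Answer: 2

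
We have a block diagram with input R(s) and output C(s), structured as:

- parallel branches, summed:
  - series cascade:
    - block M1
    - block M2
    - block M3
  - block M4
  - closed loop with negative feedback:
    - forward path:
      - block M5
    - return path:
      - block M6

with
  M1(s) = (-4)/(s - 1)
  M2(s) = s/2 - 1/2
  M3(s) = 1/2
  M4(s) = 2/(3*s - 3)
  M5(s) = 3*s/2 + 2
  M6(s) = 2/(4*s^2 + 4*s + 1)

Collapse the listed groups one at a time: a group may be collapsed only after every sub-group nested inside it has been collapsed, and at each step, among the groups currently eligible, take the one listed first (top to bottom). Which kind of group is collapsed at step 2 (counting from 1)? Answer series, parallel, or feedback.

Answer: feedback

Working:
(1) multiply M1, M2, M3 (series)
(2) apply the feedback formula to M5, M6
(3) parallel reduction of (M1*M2*M3), M4, [M5/(1+M5*M6)]
At step 2 the group reduced is feedback.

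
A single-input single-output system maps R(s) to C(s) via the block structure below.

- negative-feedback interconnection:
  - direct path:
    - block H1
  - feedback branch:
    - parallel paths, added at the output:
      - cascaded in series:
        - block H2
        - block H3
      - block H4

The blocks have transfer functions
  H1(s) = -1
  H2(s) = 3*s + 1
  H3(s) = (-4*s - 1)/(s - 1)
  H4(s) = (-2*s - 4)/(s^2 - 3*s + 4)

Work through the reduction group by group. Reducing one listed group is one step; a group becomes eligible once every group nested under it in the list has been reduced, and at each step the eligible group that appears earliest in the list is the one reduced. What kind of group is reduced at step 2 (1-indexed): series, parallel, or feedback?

Step 1: series reduction of H2, H3
Step 2: parallel reduction of (H2*H3), H4
Step 3: collapse the loop (H1 forward, ((H2*H3)+H4) return)
Step 2 collapses a parallel group.

Hence the answer: parallel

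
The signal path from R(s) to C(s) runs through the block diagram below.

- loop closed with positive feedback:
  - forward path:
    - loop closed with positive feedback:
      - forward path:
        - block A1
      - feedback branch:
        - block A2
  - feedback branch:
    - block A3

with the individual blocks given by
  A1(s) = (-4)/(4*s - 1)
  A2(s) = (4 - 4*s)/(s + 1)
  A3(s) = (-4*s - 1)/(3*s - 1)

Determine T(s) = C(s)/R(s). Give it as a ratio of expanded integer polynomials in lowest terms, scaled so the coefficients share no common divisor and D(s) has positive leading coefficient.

Reducing step by step:

Step 1: apply the feedback formula to A1, A2, giving (-4*s - 4)/(4*s^2 - 13*s + 15)
Step 2: apply the feedback formula to [A1/(1-A1*A2)], A3 - this is the overall T(s), already in the required normalized form

Answer: (-12*s^2 - 8*s + 4)/(12*s^3 - 59*s^2 + 38*s - 19)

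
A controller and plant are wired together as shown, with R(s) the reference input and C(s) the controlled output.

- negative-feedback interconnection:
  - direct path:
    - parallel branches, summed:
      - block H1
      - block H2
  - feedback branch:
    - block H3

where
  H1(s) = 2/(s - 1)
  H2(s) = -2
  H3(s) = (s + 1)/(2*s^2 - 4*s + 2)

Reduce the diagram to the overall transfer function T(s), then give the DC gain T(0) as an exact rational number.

1. combine H1, H2 in parallel, giving (4 - 2*s)/(s - 1)
2. reduce the feedback loop with forward (H1+H2) and return H3, giving (-2*s^3 + 8*s^2 - 10*s + 4)/(s^3 - 4*s^2 + 4*s + 1)
Step 2 gives the overall T(s). Then T(0) = 4/1 = 4.

Final answer: 4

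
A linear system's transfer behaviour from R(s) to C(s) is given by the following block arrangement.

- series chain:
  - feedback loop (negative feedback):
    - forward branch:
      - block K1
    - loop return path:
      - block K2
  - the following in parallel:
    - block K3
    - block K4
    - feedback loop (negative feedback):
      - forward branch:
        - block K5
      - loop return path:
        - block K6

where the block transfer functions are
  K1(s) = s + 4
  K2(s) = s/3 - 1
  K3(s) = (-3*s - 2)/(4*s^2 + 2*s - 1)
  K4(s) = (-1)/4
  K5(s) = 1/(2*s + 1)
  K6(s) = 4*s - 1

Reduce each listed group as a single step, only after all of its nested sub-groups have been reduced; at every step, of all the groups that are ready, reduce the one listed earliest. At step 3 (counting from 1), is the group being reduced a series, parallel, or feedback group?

Answer: parallel

Working:
(1) close the feedback loop around K1, K2
(2) reduce the feedback loop with forward K5 and return K6
(3) sum the parallel branches K3, K4, [K5/(1+K5*K6)]
(4) multiply [K1/(1+K1*K2)], (K3+K4+[K5/(1+K5*K6)]) (series)
The group at step 3 is a parallel group.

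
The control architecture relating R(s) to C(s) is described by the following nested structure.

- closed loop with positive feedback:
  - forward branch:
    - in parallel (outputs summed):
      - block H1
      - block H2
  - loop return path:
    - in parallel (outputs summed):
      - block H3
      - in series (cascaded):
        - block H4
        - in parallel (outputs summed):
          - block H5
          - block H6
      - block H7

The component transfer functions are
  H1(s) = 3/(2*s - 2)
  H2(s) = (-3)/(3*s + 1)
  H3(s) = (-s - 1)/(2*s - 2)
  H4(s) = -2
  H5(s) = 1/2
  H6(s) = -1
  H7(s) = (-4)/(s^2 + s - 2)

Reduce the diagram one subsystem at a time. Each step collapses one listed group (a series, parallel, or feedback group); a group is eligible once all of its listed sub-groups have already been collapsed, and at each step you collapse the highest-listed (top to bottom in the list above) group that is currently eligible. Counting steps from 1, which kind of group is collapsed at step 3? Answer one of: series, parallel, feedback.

Step 1 - add H1, H2 (parallel)
Step 2 - sum the parallel branches H5, H6
Step 3 - reduce the series chain H4, (H5+H6)
Step 4 - combine H3, (H4*(H5+H6)), H7 in parallel
Step 5 - collapse the loop ((H1+H2) forward, (H3+(H4*(H5+H6))+H7) return)
At step 3 the group reduced is series.

Therefore the answer is series.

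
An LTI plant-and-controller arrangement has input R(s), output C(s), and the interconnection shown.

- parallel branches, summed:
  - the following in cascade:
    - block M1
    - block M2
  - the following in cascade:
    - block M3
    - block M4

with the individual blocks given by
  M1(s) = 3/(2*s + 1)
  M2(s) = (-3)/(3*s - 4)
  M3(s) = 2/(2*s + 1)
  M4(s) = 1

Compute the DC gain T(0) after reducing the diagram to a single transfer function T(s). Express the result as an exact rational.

(1) series reduction of M1, M2; result (-9)/(6*s^2 - 5*s - 4)
(2) cascade M3, M4; result 2/(2*s + 1)
(3) reduce the parallel group (M1*M2), (M3*M4); result (6*s - 17)/(6*s^2 - 5*s - 4)
Evaluating the step-3 result (the overall T(s)) at s = 0 gives T(0) = -17/(-4) = 17/4.

Answer: 17/4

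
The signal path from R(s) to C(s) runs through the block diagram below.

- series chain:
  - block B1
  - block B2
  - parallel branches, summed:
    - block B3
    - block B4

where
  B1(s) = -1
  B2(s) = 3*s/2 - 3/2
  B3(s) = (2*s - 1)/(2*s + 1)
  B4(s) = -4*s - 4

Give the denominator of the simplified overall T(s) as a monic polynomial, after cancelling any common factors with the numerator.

Step 1 - combine B3, B4 in parallel: (-8*s^2 - 10*s - 5)/(2*s + 1)
Step 2 - reduce the series chain B1, B2, (B3+B4): (24*s^3 + 6*s^2 - 15*s - 15)/(4*s + 2)
Step 2 gives the fully reduced T(s), with no common factor left to cancel. The denominator's leading coefficient is 4, so divide each of its coefficients by 4 to get the monic form.

Therefore the answer is s + 1/2.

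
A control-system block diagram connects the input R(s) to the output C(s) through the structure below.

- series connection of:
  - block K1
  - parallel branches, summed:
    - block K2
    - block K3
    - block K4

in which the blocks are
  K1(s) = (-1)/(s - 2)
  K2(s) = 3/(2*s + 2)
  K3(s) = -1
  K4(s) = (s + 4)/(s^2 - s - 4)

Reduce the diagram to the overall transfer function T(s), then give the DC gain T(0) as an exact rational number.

Reducing step by step:

Step 1 - parallel reduction of K2, K3, K4 gives (-2*s^3 + 5*s^2 + 17*s + 4)/(2*s^3 - 10*s - 8)
Step 2 - multiply K1, (K2+K3+K4) (series) gives (2*s^3 - 5*s^2 - 17*s - 4)/(2*s^4 - 4*s^3 - 10*s^2 + 12*s + 16)
That last expression is T(s); at s = 0 only the constant terms survive, so T(0) = -4/16 = -1/4.

Answer: -1/4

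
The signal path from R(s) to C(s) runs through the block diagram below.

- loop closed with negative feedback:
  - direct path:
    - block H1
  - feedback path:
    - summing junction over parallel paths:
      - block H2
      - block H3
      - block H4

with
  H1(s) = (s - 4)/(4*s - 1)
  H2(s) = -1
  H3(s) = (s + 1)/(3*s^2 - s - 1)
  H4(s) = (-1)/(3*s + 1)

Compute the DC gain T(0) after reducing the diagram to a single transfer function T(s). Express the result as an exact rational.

Reducing step by step:

1. reduce the parallel group H2, H3, H4 -> (-9*s^3 + 9*s + 3)/(9*s^3 - 4*s - 1)
2. apply the feedback formula to H1, (H2+H3+H4) -> (9*s^4 - 36*s^3 - 4*s^2 + 15*s + 4)/(27*s^4 + 27*s^3 - 7*s^2 - 33*s - 11)
That last expression is T(s); at s = 0 only the constant terms survive, so T(0) = 4/(-11) = -4/11.

Answer: -4/11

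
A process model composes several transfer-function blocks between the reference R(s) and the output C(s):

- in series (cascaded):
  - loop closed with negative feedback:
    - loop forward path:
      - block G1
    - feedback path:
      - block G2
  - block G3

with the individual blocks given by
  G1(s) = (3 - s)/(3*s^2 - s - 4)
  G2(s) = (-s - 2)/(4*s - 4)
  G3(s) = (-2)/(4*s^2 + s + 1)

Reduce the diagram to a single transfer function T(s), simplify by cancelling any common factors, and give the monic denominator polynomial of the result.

Step 1 - feedback reduction of G1, G2 gives (-4*s^2 + 16*s - 12)/(12*s^3 - 15*s^2 - 13*s + 10)
Step 2 - series reduction of [G1/(1+G1*G2)], G3 gives (8*s^2 - 32*s + 24)/(48*s^5 - 48*s^4 - 55*s^3 + 12*s^2 - 3*s + 10)
Step 2 gives the fully reduced T(s), with no common factor left to cancel. The denominator's leading coefficient is 48, so divide each of its coefficients by 48 to get the monic form.

Therefore the answer is s^5 - s^4 - 55*s^3/48 + s^2/4 - s/16 + 5/24.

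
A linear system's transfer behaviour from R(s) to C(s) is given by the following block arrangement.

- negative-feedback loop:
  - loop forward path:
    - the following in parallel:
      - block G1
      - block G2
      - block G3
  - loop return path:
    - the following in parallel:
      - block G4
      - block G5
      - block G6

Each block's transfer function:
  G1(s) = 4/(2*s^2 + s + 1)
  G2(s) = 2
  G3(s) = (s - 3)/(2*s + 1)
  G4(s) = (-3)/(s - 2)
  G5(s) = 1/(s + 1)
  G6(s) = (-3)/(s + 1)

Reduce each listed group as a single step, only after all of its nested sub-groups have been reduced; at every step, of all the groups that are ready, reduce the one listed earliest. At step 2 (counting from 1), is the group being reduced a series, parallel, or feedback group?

Answer: parallel

Working:
Step 1 - sum the parallel branches G1, G2, G3
Step 2 - combine G4, G5, G6 in parallel
Step 3 - apply the feedback formula to (G1+G2+G3), (G4+G5+G6)
Step 2: parallel.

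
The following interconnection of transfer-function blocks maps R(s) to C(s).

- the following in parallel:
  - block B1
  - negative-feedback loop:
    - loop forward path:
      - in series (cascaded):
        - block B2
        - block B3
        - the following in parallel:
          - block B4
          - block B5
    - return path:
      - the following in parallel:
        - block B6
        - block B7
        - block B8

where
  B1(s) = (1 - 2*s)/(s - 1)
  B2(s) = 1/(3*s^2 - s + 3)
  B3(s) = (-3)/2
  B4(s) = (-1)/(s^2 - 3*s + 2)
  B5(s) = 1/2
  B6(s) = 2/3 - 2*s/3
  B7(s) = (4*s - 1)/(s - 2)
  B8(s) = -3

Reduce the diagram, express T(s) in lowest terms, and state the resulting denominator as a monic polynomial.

1. combine B4, B5 in parallel gives (s^2 - 3*s)/(2*s^2 - 6*s + 4)
2. cascade B2, B3, (B4+B5) gives (-3*s^2 + 9*s)/(12*s^4 - 40*s^3 + 48*s^2 - 44*s + 24)
3. parallel reduction of B6, B7, B8 gives (-2*s^2 + 9*s + 11)/(3*s - 6)
4. apply the feedback formula to (B2*B3*(B4+B5)), (B6+B7+B8) gives (-3*s^3 + 15*s^2 - 18*s)/(12*s^5 - 62*s^4 + 113*s^3 - 124*s^2 + 145*s - 48)
5. combine B1, [(B2*B3*(B4+B5))/(1+(B2*B3*(B4+B5))*(B6+B7+B8))] in parallel gives (-24*s^6 + 136*s^5 - 291*s^4 + 379*s^3 - 447*s^2 + 259*s - 48)/(12*s^6 - 74*s^5 + 175*s^4 - 237*s^3 + 269*s^2 - 193*s + 48)
No further cancellation is possible in the step-5 result, so that is T(s). Its denominator becomes monic after dividing by the leading coefficient 12.

Hence the answer: s^6 - 37*s^5/6 + 175*s^4/12 - 79*s^3/4 + 269*s^2/12 - 193*s/12 + 4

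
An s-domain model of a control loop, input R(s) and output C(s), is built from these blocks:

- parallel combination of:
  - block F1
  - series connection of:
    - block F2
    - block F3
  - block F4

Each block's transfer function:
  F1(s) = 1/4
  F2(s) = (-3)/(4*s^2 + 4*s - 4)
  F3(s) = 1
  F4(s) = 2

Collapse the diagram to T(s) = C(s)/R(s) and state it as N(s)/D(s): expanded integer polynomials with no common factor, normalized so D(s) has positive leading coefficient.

(1) multiply F2, F3 (series) -> (-3)/(4*s^2 + 4*s - 4)
(2) sum the parallel branches F1, (F2*F3), F4, giving the overall T(s)

Final answer: (9*s^2 + 9*s - 12)/(4*s^2 + 4*s - 4)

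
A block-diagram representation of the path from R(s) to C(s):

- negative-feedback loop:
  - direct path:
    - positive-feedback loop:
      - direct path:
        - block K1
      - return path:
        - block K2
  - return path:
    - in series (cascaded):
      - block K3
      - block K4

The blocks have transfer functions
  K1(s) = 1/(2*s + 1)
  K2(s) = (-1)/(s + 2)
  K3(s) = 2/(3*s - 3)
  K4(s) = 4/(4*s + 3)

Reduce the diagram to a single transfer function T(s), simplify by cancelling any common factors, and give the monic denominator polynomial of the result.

Answer: s^4 + 9*s^3/4 + s^2/8 - 23*s/12 - 11/24

Working:
Step 1: feedback reduction of K1, K2 gives (s + 2)/(2*s^2 + 5*s + 3)
Step 2: series reduction of K3, K4 gives 8/(12*s^2 - 3*s - 9)
Step 3: close the feedback loop around [K1/(1-K1*K2)], (K3*K4) gives (12*s^3 + 21*s^2 - 15*s - 18)/(24*s^4 + 54*s^3 + 3*s^2 - 46*s - 11)
The result of step 3 is T(s) in lowest terms. Its denominator has leading coefficient 24; dividing the denominator through by 24 makes it monic.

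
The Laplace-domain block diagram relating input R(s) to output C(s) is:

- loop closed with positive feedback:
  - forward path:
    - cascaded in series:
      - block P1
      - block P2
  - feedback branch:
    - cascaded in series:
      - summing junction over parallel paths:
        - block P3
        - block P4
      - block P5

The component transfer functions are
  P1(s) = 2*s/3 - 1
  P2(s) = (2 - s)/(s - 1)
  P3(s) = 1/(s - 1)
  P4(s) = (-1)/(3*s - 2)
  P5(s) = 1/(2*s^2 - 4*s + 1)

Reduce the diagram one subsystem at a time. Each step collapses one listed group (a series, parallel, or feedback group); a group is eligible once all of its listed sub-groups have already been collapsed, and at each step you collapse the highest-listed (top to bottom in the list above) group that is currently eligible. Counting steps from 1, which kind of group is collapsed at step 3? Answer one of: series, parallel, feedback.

Answer: series

Working:
(1) cascade P1, P2
(2) add P3, P4 (parallel)
(3) series reduction of (P3+P4), P5
(4) feedback reduction of (P1*P2), ((P3+P4)*P5)
At step 3 the group reduced is series.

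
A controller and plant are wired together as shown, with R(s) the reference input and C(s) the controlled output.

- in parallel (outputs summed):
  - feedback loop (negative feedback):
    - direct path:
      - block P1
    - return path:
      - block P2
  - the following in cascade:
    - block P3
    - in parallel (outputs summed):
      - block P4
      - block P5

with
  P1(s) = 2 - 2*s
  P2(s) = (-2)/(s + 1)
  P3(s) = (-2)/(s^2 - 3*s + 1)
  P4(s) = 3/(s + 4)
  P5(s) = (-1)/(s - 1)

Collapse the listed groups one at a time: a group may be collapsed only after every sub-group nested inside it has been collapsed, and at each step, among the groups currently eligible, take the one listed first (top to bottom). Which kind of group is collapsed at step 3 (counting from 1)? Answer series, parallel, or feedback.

The answer is series.

Reasoning:
Step 1. close the feedback loop around P1, P2
Step 2. add P4, P5 (parallel)
Step 3. multiply P3, (P4+P5) (series)
Step 4. sum the parallel branches [P1/(1+P1*P2)], (P3*(P4+P5))
At step 3 the group reduced is series.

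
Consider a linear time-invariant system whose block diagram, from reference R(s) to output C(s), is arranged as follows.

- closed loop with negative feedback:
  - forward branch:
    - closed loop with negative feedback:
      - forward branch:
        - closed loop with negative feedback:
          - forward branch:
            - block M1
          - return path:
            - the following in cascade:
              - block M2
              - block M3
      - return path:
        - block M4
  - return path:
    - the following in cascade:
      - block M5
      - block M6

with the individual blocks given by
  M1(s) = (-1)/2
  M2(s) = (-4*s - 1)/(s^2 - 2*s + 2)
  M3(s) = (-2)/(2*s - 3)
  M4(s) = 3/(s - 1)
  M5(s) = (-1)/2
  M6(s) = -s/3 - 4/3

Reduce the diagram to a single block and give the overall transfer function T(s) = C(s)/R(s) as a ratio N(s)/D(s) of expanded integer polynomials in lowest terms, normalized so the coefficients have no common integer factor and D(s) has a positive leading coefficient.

Answer: (12*s^4 - 54*s^3 + 102*s^2 - 96*s + 36)/(2*s^5 - 25*s^4 + 125*s^3 - 230*s^2 + 278*s - 168)

Working:
Step 1 - series reduction of M2, M3: (8*s + 2)/(2*s^3 - 7*s^2 + 10*s - 6)
Step 2 - collapse the loop (M1 forward, (M2*M3) return): (-2*s^3 + 7*s^2 - 10*s + 6)/(4*s^3 - 14*s^2 + 12*s - 14)
Step 3 - feedback reduction of [M1/(1+M1*(M2*M3))], M4: (-2*s^4 + 9*s^3 - 17*s^2 + 16*s - 6)/(4*s^4 - 24*s^3 + 47*s^2 - 56*s + 32)
Step 4 - series reduction of M5, M6: s/6 + 2/3
Step 5 - feedback reduction of [[M1/(1+M1*(M2*M3))]/(1+[M1/(1+M1*(M2*M3))]*M4)], (M5*M6), which is the overall transfer function T(s) = C(s)/R(s) in lowest terms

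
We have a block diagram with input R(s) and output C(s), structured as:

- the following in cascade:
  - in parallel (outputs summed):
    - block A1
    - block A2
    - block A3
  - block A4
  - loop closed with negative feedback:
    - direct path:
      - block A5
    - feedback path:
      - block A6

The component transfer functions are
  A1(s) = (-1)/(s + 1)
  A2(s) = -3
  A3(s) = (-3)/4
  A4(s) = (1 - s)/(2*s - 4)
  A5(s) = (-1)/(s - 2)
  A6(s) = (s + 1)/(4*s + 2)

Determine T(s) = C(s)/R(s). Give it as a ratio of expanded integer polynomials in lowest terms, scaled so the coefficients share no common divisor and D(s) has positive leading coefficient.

Step 1 - reduce the parallel group A1, A2, A3; result (-15*s - 19)/(4*s + 4)
Step 2 - close the feedback loop around A5, A6; result (-4*s - 2)/(4*s^2 - 7*s - 5)
Step 3 - series reduction of (A1+A2+A3), A4, [A5/(1+A5*A6)] - this is the overall T(s), already in the required normalized form

Final answer: (-30*s^3 - 23*s^2 + 34*s + 19)/(16*s^4 - 44*s^3 - 24*s^2 + 76*s + 40)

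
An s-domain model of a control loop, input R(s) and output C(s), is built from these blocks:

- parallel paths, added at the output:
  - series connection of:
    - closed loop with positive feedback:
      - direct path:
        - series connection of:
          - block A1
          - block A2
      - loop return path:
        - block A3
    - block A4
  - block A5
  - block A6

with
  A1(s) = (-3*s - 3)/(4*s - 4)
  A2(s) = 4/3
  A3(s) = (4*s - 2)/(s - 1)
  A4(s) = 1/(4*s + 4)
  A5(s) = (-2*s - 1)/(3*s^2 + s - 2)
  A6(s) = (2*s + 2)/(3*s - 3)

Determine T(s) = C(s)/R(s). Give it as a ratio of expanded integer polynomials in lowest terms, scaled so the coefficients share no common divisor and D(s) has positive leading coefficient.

Step 1. reduce the series chain A1, A2 -> (-s - 1)/(s - 1)
Step 2. feedback reduction of (A1*A2), A3 -> (1 - s^2)/(5*s^2 - 1)
Step 3. reduce the series chain [(A1*A2)/(1-(A1*A2)*A3)], A4 -> (1 - s)/(20*s^2 - 4)
Step 4. sum the parallel branches ([(A1*A2)/(1-(A1*A2)*A3)]*A4), A5, A6: this yields T(s), and no further normalization is needed

Hence the answer: (120*s^5 + 31*s^4 + 11*s^3 - 25*s^2 - 19*s + 10)/(180*s^5 - 120*s^4 - 216*s^3 + 144*s^2 + 36*s - 24)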